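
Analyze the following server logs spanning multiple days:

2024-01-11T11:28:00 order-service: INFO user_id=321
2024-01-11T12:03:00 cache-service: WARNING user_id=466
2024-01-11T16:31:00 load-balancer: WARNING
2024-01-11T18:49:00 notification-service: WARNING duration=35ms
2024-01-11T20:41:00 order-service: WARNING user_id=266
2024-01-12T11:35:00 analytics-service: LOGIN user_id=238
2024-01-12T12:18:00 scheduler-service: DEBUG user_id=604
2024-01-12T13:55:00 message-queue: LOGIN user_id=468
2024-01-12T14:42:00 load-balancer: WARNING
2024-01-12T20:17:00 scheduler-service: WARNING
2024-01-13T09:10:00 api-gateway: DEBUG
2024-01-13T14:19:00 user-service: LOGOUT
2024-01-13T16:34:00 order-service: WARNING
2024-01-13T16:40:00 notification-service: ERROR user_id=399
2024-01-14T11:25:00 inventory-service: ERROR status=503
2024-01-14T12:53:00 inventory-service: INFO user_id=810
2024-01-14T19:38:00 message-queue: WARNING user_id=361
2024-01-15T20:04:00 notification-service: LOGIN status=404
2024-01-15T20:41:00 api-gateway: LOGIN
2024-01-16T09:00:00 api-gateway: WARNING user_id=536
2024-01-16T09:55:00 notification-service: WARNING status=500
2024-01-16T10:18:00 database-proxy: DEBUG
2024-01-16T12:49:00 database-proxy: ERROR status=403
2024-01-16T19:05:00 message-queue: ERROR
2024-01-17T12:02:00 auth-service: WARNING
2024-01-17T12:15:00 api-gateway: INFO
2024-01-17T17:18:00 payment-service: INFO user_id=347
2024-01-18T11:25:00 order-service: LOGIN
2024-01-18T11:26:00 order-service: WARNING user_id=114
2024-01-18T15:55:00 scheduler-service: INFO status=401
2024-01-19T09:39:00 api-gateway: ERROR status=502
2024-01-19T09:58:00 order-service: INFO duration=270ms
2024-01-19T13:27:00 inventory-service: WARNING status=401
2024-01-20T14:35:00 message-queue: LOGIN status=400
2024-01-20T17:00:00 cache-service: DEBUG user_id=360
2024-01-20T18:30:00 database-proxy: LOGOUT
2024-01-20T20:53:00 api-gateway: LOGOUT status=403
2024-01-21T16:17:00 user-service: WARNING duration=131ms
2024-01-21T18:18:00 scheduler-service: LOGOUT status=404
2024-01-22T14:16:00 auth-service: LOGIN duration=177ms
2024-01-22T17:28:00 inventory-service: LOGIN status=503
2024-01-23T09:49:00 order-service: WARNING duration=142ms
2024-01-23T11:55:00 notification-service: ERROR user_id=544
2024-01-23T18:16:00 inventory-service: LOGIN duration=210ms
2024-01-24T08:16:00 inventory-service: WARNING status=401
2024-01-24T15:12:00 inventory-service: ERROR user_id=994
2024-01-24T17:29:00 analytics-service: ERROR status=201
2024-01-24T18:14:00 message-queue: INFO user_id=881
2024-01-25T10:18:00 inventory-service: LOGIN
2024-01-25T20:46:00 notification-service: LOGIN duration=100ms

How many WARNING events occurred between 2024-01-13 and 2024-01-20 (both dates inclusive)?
7

To filter by date range:

1. Date range: 2024-01-13 through 2024-01-20, both dates inclusive
2. Filter for WARNING events whose date falls in this range
3. Count matching events: 7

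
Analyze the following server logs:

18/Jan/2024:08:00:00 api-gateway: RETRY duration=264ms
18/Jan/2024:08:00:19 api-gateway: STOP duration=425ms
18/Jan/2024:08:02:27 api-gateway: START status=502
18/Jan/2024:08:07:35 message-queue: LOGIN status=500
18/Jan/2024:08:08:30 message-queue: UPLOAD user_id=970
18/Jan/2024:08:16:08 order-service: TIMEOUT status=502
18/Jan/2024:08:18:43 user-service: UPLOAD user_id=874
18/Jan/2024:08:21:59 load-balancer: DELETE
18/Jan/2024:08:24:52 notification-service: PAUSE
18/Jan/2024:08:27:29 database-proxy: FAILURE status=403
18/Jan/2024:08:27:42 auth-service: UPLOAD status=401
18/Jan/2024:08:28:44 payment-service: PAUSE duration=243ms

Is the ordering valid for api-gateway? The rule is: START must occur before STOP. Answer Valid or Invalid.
Invalid

To validate ordering:

1. Required order: START → STOP
2. Rule: START must occur before STOP
3. Check actual order of events for api-gateway
4. Result: Invalid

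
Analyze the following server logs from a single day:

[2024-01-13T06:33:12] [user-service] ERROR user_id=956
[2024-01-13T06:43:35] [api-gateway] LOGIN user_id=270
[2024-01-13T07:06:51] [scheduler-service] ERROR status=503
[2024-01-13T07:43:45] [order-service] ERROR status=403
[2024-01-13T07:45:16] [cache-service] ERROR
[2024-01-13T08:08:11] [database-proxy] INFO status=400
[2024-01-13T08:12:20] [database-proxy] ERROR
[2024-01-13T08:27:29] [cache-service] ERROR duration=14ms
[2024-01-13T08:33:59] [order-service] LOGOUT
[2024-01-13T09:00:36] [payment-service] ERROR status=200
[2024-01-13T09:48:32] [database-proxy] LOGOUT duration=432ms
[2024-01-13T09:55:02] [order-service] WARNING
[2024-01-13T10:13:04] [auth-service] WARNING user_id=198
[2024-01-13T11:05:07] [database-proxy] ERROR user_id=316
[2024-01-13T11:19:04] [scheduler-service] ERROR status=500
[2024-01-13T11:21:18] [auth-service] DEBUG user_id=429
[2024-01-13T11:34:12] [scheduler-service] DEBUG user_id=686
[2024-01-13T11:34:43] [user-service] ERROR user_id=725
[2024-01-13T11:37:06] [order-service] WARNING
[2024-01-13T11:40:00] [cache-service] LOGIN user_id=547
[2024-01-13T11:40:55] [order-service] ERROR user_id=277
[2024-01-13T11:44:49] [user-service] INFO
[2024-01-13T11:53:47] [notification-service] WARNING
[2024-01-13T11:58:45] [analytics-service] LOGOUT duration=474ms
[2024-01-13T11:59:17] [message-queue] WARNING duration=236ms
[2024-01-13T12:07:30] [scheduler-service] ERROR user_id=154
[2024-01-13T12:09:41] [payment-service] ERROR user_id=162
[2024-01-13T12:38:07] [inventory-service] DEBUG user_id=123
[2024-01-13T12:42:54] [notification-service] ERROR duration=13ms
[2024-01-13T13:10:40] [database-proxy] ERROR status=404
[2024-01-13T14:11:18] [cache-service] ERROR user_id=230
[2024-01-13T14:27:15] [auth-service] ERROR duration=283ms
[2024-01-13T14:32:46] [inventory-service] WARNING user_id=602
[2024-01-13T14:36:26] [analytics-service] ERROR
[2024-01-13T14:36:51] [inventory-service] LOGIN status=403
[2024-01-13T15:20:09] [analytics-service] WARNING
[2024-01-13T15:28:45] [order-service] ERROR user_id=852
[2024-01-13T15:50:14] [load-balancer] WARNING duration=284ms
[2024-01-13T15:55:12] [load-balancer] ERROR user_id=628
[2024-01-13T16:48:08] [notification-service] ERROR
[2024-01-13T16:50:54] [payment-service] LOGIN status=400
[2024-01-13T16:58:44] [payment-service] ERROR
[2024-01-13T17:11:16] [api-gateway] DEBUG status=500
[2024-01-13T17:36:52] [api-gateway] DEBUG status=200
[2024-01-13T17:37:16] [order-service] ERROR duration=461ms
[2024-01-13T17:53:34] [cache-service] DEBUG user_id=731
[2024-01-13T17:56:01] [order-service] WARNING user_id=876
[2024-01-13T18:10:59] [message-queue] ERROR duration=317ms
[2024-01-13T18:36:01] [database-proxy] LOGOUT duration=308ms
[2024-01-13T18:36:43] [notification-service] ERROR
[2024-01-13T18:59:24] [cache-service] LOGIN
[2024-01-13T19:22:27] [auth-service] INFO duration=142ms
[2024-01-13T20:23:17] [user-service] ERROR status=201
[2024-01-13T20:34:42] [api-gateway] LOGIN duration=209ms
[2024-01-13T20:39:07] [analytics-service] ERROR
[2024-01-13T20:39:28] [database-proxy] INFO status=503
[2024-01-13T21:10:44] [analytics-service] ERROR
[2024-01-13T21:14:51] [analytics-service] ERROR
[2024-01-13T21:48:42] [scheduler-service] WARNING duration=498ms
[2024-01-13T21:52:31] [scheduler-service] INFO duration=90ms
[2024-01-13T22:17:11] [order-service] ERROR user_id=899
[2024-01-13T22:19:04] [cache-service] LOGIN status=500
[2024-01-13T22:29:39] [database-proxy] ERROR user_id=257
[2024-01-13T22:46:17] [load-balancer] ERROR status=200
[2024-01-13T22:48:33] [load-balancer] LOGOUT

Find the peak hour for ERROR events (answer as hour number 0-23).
11

To find the peak hour:

1. Group all ERROR events by hour
2. Count events in each hour
3. Find hour with maximum count
4. Peak hour: 11 (with 4 events)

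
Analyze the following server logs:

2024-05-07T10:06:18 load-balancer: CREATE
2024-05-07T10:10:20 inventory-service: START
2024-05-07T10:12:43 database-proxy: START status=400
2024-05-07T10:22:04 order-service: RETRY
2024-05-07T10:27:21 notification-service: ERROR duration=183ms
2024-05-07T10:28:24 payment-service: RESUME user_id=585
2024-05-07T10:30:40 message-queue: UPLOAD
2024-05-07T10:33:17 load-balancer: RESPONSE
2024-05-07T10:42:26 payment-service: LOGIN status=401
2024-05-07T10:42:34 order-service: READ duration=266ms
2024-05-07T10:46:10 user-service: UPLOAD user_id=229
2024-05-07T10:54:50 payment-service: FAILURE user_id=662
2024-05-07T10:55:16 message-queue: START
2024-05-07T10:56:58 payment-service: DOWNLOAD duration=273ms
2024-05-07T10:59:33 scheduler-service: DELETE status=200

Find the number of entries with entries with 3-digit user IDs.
3

To find matching entries:

1. Pattern to match: entries with 3-digit user IDs
2. Scan each log entry for the pattern
3. Count matches: 3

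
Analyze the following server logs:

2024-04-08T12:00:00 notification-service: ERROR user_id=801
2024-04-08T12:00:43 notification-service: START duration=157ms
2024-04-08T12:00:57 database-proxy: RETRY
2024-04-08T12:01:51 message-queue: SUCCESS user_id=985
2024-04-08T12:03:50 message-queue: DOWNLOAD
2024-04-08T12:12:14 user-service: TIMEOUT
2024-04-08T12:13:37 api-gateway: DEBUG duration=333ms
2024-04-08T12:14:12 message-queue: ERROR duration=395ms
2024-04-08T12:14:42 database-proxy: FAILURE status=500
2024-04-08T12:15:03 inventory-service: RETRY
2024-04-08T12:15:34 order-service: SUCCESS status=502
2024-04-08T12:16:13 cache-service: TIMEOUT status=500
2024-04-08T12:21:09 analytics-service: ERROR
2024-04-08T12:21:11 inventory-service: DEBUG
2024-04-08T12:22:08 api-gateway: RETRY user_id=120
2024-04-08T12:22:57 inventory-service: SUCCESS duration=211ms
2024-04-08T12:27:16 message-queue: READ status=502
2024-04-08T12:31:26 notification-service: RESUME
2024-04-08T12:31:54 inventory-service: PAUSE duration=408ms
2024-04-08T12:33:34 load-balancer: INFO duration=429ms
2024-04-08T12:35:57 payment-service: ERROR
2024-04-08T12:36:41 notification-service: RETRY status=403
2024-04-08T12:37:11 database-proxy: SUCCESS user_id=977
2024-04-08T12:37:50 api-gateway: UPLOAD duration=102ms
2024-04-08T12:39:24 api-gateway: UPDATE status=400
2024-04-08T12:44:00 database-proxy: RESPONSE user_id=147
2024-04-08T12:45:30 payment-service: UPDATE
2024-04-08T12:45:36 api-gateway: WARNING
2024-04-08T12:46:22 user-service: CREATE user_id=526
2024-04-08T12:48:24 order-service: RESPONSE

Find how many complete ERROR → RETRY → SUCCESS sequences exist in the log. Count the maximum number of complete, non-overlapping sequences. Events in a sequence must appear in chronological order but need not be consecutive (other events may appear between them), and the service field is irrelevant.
4

To count sequences:

1. Look for pattern: ERROR → RETRY → SUCCESS
2. Greedily scan the log in chronological order, matching each sequence element in turn (ignoring service)
3. Each time the full pattern completes, increment the count and restart matching from the next event
4. Complete non-overlapping sequences found: 4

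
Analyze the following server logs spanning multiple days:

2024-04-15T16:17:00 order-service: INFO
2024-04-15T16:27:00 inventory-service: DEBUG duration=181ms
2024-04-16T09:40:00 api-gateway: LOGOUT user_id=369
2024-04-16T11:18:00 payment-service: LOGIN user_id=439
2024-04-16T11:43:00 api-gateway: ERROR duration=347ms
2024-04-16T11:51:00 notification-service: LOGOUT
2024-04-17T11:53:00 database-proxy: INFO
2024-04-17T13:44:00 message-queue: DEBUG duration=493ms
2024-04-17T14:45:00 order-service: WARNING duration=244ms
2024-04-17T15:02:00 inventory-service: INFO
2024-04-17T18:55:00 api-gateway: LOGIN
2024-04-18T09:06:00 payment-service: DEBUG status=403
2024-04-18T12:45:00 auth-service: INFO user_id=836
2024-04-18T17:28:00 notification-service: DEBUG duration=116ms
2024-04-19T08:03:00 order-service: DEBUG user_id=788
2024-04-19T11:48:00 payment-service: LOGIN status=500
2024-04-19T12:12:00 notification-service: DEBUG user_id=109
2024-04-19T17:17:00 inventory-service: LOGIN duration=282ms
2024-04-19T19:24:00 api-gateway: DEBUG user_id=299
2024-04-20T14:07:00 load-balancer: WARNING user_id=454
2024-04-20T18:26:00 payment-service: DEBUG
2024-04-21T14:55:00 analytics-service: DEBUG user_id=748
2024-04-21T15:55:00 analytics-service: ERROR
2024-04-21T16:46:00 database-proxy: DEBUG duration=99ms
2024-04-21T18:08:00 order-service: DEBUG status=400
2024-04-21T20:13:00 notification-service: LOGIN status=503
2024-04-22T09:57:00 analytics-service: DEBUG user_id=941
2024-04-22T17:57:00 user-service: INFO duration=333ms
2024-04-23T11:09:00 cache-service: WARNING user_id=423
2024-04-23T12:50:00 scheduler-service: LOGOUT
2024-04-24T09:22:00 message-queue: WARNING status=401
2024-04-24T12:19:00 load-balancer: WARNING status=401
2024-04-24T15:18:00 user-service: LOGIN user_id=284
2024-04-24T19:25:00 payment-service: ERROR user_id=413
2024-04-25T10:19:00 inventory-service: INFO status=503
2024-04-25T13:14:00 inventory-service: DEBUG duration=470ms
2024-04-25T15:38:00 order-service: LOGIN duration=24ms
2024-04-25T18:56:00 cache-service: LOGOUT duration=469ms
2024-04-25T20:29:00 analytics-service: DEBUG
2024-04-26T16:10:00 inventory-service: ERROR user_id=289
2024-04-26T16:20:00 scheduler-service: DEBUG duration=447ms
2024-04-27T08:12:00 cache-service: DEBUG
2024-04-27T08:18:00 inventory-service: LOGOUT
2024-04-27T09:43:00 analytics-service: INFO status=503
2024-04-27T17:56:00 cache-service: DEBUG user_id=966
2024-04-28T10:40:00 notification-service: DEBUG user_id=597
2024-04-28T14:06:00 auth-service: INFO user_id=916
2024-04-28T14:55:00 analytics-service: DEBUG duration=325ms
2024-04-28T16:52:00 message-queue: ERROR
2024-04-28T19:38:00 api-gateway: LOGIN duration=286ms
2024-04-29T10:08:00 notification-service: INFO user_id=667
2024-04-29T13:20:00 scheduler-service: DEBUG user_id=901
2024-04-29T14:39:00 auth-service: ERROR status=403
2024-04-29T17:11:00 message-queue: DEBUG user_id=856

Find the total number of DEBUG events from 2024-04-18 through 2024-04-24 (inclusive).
10

To filter by date range:

1. Date range: 2024-04-18 through 2024-04-24, both dates inclusive
2. Filter for DEBUG events whose date falls in this range
3. Count matching events: 10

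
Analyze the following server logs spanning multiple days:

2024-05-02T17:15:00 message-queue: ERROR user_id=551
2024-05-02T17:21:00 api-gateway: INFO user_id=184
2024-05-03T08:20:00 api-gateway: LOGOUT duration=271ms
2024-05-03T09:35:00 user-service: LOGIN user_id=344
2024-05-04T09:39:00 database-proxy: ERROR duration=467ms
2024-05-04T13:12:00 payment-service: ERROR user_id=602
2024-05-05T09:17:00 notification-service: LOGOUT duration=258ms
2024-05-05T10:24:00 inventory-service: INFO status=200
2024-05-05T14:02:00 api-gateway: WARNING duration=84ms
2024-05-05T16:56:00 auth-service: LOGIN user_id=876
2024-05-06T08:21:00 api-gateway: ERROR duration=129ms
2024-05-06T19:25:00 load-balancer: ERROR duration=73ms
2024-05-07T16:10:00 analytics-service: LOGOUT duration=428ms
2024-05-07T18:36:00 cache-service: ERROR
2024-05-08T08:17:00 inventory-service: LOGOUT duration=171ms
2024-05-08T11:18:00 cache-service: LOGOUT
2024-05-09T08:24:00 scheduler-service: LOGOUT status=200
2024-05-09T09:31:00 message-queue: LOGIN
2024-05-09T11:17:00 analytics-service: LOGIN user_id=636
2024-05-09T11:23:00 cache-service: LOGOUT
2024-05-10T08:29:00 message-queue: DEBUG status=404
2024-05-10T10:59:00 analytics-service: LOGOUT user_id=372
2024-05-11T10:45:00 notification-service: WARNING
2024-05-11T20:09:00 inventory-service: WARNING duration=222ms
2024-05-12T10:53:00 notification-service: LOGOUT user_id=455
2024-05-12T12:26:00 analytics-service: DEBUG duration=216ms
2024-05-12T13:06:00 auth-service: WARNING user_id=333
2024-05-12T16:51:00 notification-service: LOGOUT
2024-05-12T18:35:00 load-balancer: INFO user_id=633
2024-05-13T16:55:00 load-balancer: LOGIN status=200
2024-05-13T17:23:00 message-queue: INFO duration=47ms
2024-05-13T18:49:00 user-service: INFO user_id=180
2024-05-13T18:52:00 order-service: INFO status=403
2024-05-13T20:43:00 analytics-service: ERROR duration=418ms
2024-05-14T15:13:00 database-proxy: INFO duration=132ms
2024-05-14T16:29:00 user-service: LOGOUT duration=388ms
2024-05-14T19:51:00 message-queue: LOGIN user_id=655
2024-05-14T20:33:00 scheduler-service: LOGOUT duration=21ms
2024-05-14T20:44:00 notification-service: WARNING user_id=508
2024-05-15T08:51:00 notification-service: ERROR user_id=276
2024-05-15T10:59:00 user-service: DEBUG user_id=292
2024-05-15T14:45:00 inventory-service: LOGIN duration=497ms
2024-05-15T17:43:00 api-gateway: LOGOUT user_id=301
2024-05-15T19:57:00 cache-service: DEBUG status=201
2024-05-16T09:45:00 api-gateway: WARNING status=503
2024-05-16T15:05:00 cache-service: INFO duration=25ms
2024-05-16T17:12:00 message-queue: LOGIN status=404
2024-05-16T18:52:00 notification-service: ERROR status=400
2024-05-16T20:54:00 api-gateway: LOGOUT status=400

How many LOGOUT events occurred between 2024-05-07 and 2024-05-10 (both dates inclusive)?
6

To filter by date range:

1. Date range: 2024-05-07 through 2024-05-10, both dates inclusive
2. Filter for LOGOUT events whose date falls in this range
3. Count matching events: 6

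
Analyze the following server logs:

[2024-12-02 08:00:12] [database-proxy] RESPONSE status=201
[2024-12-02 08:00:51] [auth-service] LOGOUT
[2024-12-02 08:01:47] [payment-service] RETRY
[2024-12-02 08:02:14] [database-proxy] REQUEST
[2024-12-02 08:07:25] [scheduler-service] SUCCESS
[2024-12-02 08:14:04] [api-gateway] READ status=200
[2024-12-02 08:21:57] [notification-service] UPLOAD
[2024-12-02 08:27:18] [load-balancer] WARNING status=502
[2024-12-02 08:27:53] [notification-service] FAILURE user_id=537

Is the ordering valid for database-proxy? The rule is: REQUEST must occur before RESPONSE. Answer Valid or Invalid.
Invalid

To validate ordering:

1. Required order: REQUEST → RESPONSE
2. Rule: REQUEST must occur before RESPONSE
3. Check actual order of events for database-proxy
4. Result: Invalid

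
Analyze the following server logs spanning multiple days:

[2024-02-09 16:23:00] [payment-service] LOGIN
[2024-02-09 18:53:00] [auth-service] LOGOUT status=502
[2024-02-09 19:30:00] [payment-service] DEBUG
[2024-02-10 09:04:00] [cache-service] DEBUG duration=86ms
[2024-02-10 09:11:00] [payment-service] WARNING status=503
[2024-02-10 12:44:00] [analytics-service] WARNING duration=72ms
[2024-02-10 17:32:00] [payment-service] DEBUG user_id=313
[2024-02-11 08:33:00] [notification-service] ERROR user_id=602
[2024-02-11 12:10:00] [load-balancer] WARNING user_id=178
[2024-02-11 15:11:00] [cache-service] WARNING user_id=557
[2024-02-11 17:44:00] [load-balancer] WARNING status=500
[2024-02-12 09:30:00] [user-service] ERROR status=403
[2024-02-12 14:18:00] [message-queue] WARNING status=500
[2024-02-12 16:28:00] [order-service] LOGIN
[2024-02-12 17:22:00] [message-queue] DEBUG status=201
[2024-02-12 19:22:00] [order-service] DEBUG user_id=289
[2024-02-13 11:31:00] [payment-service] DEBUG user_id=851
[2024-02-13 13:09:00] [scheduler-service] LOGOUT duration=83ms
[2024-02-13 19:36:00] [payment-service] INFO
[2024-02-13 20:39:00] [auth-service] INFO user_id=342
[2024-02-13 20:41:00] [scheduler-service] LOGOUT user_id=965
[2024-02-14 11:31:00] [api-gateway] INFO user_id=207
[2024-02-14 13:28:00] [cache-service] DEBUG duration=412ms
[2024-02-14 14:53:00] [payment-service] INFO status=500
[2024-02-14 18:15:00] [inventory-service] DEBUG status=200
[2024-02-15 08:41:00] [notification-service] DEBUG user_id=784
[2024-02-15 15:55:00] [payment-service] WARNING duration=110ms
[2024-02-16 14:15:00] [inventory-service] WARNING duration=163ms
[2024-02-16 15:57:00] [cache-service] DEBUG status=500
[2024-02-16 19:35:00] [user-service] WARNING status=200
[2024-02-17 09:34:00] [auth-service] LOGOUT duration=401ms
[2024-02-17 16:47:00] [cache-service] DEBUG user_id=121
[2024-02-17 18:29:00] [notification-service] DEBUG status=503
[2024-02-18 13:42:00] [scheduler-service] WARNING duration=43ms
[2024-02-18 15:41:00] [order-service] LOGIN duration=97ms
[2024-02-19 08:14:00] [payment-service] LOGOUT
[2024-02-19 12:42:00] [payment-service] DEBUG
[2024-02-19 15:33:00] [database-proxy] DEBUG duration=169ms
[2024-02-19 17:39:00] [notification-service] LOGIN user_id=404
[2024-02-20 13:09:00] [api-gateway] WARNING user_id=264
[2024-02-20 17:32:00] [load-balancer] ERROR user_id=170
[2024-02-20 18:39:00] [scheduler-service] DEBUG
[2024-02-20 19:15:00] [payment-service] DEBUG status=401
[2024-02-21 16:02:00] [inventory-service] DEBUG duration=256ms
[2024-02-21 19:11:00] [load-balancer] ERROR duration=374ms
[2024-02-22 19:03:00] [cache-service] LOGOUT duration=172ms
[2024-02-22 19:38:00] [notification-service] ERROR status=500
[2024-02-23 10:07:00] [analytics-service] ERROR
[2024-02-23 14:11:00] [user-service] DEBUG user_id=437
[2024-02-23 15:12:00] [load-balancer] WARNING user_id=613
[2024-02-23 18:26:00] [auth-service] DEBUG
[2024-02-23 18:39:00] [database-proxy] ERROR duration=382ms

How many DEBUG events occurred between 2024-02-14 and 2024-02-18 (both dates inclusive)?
6

To filter by date range:

1. Date range: 2024-02-14 through 2024-02-18, both dates inclusive
2. Filter for DEBUG events whose date falls in this range
3. Count matching events: 6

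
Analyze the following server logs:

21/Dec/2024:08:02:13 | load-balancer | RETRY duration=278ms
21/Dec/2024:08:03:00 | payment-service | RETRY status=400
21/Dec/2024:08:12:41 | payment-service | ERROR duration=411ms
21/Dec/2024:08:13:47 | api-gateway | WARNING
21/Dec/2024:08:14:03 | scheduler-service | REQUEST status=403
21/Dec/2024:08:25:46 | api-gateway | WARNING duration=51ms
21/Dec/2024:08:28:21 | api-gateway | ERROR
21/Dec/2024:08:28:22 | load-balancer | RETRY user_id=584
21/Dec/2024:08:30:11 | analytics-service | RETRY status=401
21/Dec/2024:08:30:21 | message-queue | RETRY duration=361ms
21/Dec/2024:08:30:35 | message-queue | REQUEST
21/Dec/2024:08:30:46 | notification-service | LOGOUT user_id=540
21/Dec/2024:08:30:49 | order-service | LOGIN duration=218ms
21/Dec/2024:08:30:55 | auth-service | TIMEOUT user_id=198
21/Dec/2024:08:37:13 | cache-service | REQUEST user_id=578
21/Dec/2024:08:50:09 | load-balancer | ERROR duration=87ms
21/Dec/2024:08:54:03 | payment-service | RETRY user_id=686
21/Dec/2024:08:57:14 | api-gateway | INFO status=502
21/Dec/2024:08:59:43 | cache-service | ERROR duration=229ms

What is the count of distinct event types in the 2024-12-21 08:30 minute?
5

To count unique event types:

1. Filter events in the minute starting at 2024-12-21 08:30
2. Extract event types from matching entries
3. Count unique types: 5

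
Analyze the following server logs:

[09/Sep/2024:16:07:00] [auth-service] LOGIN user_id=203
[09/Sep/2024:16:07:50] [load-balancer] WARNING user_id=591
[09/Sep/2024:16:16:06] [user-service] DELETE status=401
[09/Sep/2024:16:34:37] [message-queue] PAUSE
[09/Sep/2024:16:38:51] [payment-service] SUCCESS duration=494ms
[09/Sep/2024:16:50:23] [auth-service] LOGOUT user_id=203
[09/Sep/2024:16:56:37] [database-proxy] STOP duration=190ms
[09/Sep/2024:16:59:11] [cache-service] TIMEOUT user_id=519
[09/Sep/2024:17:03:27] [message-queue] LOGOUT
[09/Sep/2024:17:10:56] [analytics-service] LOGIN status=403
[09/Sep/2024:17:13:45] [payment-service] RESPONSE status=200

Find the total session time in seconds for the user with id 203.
2603

To calculate session duration:

1. Find LOGIN event for user_id=203: 09/Sep/2024:16:07:00
2. Find LOGOUT event for user_id=203: 09/Sep/2024:16:50:23
3. Session duration: 09/Sep/2024:16:50:23 - 09/Sep/2024:16:07:00 = 2603 seconds (43 minutes)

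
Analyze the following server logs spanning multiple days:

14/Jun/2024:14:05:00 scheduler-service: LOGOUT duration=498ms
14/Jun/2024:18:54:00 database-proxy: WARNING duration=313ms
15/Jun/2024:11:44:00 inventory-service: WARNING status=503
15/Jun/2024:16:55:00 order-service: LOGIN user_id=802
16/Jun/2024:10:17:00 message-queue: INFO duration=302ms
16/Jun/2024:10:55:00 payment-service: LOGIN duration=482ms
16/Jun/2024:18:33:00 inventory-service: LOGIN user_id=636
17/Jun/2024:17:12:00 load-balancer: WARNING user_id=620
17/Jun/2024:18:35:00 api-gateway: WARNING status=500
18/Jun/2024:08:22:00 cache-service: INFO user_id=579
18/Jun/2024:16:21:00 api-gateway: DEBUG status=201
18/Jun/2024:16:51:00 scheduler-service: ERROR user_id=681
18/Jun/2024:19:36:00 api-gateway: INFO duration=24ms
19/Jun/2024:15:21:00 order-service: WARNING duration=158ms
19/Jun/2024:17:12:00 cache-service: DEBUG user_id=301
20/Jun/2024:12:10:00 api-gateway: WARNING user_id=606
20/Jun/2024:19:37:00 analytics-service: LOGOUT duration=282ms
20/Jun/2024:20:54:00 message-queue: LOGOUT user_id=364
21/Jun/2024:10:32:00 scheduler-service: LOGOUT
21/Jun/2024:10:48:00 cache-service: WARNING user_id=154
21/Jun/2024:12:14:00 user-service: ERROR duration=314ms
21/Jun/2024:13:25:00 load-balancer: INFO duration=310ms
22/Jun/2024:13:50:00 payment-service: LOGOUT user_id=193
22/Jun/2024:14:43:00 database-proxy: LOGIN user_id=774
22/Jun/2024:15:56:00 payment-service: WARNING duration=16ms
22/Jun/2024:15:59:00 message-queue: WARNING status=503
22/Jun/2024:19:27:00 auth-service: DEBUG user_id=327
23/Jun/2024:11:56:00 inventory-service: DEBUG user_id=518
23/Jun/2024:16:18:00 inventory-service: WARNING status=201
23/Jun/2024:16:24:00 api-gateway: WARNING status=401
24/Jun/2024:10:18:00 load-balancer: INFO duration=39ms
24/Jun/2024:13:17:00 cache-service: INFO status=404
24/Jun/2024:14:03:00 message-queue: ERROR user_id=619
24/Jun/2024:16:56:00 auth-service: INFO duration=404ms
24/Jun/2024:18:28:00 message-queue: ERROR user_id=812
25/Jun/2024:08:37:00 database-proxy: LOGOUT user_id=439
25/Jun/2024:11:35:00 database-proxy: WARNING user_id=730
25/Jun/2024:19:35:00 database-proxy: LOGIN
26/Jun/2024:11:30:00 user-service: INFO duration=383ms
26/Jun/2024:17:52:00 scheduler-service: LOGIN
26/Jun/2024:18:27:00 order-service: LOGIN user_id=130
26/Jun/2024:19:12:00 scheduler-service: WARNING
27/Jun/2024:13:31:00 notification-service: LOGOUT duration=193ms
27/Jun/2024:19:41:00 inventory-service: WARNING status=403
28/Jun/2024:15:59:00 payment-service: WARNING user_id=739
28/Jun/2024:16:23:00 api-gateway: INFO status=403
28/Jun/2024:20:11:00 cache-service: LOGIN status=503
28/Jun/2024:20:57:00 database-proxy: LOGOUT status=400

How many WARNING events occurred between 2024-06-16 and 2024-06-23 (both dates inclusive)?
9

To filter by date range:

1. Date range: 2024-06-16 through 2024-06-23, both dates inclusive
2. Filter for WARNING events whose date falls in this range
3. Count matching events: 9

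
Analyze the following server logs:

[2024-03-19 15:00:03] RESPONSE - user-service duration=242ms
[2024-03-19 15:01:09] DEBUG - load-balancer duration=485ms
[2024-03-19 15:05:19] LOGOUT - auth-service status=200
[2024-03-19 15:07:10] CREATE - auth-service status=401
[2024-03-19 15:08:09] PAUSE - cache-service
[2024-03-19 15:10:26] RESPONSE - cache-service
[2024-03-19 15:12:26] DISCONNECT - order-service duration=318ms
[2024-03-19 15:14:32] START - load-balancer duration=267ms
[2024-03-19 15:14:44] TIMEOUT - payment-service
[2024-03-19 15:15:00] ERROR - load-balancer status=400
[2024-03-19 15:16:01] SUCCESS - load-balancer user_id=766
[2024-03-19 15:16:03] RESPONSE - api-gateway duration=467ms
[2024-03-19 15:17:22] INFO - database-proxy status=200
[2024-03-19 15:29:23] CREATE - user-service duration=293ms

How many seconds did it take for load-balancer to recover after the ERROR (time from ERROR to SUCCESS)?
61

To calculate recovery time:

1. Find ERROR event for load-balancer: 2024-03-19 15:15:00
2. Find next SUCCESS event for load-balancer: 2024-03-19 15:16:01
3. Recovery time: 2024-03-19 15:16:01 - 2024-03-19 15:15:00 = 61 seconds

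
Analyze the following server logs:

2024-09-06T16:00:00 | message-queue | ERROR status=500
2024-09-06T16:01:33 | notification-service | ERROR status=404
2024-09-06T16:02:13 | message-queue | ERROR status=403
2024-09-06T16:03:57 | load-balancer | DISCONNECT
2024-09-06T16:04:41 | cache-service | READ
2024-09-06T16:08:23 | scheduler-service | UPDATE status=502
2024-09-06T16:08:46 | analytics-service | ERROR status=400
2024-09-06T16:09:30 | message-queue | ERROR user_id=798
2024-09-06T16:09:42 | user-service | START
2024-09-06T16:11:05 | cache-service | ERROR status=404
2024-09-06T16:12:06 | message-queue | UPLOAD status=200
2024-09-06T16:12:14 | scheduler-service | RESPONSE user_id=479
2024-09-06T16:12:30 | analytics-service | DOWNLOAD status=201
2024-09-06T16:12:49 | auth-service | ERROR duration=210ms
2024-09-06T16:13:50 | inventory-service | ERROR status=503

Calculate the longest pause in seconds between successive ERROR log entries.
393

To find the longest gap:

1. Extract all ERROR events in chronological order
2. Calculate time differences between consecutive events
3. Find the maximum difference
4. Longest gap: 393 seconds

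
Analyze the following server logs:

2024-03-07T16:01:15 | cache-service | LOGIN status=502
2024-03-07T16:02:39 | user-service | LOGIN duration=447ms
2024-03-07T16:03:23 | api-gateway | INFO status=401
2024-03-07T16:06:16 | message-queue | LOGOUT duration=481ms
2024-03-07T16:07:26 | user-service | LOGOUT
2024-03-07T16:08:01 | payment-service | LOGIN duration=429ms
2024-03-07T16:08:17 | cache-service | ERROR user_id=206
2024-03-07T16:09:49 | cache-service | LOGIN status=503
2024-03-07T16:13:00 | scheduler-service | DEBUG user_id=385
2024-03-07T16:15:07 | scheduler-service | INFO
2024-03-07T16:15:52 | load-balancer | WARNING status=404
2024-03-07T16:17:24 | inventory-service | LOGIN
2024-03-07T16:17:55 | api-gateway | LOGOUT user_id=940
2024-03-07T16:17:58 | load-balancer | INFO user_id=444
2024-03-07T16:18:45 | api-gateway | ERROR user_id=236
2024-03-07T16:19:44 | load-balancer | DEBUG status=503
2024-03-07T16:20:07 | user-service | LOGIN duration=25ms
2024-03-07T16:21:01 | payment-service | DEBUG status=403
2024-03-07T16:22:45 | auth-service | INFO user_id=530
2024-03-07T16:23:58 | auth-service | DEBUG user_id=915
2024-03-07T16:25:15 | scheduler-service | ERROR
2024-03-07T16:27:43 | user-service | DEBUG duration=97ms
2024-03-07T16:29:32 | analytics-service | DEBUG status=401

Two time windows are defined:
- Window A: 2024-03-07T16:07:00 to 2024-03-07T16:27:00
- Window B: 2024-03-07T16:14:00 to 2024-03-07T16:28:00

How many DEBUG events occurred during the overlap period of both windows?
3

To find overlap events:

1. Window A: 2024-03-07T16:07:00 to 2024-03-07T16:27:00
2. Window B: 2024-03-07T16:14:00 to 2024-03-07T16:28:00
3. Overlap period: 2024-03-07T16:14:00 to 2024-03-07T16:27:00
4. Count DEBUG events in overlap: 3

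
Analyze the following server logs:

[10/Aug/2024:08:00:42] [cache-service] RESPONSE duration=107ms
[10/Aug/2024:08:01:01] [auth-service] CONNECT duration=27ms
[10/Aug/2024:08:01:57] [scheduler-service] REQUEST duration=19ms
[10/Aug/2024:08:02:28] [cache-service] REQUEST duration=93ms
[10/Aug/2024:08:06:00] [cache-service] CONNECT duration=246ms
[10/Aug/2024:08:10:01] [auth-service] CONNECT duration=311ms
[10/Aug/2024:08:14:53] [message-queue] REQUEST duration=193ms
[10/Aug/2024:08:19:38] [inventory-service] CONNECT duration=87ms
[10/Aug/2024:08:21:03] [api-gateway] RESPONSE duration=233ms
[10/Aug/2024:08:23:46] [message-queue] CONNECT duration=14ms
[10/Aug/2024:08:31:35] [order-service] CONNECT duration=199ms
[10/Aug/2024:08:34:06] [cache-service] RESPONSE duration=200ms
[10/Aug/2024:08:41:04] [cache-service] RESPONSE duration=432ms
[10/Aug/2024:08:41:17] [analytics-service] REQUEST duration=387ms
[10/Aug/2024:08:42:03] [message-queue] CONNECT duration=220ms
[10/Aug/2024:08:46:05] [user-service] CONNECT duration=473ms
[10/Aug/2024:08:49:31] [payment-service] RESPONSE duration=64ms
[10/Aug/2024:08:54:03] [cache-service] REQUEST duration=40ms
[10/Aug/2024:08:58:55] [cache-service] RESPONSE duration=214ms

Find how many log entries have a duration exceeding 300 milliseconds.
4

To count timeouts:

1. Threshold: 300ms
2. Extract duration from each log entry
3. Count entries where duration > 300
4. Timeout count: 4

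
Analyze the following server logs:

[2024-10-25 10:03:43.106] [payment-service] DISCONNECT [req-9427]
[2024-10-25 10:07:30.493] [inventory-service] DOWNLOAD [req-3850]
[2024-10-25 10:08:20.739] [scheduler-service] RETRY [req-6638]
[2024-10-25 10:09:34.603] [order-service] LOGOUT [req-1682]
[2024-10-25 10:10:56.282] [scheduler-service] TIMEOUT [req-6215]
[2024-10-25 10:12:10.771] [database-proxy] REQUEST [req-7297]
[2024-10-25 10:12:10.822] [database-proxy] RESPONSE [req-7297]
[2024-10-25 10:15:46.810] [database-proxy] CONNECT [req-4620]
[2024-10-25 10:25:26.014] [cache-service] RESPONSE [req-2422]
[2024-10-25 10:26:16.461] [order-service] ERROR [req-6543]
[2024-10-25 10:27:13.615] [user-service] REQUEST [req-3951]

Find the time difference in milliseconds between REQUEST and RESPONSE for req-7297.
51

To calculate latency:

1. Find REQUEST with id req-7297: 2024-10-25 10:12:10.771
2. Find RESPONSE with id req-7297: 2024-10-25 10:12:10.822
3. Latency: 2024-10-25 10:12:10.822 - 2024-10-25 10:12:10.771 = 51ms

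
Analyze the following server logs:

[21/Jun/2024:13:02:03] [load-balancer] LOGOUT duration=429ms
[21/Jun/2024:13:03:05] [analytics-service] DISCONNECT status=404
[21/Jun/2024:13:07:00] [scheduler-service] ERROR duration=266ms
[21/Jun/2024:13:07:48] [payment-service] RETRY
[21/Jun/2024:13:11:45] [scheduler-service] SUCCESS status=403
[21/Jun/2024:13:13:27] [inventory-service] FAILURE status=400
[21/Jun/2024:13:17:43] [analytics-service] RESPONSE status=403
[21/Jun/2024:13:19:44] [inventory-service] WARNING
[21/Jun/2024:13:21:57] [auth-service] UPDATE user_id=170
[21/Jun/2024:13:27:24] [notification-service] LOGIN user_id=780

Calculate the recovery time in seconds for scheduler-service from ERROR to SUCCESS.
285

To calculate recovery time:

1. Find ERROR event for scheduler-service: 21/Jun/2024:13:07:00
2. Find next SUCCESS event for scheduler-service: 21/Jun/2024:13:11:45
3. Recovery time: 21/Jun/2024:13:11:45 - 21/Jun/2024:13:07:00 = 285 seconds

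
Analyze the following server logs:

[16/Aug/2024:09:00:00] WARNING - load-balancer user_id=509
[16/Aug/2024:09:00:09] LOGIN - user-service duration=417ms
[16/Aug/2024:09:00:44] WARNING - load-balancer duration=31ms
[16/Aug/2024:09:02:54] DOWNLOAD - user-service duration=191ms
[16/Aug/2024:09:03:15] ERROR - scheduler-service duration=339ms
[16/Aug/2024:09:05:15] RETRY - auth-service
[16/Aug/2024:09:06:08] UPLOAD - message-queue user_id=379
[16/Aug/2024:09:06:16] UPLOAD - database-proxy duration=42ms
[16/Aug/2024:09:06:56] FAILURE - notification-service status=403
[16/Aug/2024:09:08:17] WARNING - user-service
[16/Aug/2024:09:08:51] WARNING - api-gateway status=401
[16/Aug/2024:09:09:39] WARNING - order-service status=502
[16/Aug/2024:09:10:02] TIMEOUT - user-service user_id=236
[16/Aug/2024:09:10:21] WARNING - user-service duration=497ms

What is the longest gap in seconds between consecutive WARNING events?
453

To find the longest gap:

1. Extract all WARNING events in chronological order
2. Calculate time differences between consecutive events
3. Find the maximum difference
4. Longest gap: 453 seconds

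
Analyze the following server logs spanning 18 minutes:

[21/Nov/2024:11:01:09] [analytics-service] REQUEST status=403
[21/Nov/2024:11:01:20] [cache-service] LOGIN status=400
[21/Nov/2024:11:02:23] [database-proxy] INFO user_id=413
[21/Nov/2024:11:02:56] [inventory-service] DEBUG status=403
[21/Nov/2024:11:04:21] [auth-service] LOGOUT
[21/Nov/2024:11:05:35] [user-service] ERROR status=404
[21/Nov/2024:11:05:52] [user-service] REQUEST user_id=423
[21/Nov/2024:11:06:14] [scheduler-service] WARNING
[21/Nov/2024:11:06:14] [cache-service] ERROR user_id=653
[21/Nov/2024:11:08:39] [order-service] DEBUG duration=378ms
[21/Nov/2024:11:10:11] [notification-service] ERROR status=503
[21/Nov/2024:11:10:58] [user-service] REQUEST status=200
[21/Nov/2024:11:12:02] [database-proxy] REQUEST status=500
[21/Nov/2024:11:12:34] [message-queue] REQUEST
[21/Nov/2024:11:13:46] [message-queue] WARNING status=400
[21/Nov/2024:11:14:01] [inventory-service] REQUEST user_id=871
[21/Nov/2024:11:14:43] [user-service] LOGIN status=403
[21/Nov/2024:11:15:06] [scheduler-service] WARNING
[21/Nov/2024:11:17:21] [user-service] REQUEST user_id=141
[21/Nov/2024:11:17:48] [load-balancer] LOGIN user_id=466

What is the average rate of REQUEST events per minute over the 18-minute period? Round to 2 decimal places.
0.39

To calculate the rate:

1. Count total REQUEST events: 7
2. Total time period: 18 minutes
3. Rate = 7 / 18 = 0.39 events per minute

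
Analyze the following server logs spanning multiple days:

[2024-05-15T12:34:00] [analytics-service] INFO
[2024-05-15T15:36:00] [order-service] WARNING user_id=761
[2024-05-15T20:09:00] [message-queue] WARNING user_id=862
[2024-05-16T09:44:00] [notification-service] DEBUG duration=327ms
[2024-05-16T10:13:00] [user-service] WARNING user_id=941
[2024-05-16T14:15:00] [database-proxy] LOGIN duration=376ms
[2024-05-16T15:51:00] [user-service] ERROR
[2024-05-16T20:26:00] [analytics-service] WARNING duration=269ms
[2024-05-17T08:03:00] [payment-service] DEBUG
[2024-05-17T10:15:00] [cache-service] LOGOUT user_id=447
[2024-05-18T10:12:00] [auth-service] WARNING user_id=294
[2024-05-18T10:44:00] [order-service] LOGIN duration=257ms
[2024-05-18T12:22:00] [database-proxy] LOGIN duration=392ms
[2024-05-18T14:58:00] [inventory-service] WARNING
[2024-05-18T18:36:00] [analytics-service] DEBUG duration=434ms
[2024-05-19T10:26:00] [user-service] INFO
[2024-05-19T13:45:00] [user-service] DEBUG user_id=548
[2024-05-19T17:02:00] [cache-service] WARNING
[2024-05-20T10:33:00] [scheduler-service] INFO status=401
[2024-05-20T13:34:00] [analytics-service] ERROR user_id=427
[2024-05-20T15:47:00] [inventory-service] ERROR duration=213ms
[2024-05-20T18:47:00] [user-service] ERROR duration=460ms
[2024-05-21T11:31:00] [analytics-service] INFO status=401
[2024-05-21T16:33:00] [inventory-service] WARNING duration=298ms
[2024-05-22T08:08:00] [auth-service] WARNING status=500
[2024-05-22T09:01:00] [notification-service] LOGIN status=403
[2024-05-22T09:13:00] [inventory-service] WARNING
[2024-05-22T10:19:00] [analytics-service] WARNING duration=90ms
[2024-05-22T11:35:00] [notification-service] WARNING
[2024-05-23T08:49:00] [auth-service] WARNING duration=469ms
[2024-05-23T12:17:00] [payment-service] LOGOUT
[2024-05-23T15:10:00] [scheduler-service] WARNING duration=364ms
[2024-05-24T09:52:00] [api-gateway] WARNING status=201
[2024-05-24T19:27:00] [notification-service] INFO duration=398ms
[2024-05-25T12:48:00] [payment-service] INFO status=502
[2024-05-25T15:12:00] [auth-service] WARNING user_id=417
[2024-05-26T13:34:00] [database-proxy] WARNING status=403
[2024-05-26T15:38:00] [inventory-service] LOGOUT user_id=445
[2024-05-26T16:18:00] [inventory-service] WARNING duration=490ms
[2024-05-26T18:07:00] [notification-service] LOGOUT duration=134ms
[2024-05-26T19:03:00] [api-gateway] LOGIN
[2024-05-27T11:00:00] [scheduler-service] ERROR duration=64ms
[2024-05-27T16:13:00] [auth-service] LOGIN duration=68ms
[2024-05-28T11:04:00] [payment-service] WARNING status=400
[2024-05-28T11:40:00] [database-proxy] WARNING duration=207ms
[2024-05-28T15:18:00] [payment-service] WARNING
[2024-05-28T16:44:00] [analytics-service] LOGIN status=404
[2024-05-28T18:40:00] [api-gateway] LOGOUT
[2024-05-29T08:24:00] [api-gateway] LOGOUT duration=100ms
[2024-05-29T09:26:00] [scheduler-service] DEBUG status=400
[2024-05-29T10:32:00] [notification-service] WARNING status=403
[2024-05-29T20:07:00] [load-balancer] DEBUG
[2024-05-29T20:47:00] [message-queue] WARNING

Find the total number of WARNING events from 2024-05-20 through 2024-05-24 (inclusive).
8

To filter by date range:

1. Date range: 2024-05-20 through 2024-05-24, both dates inclusive
2. Filter for WARNING events whose date falls in this range
3. Count matching events: 8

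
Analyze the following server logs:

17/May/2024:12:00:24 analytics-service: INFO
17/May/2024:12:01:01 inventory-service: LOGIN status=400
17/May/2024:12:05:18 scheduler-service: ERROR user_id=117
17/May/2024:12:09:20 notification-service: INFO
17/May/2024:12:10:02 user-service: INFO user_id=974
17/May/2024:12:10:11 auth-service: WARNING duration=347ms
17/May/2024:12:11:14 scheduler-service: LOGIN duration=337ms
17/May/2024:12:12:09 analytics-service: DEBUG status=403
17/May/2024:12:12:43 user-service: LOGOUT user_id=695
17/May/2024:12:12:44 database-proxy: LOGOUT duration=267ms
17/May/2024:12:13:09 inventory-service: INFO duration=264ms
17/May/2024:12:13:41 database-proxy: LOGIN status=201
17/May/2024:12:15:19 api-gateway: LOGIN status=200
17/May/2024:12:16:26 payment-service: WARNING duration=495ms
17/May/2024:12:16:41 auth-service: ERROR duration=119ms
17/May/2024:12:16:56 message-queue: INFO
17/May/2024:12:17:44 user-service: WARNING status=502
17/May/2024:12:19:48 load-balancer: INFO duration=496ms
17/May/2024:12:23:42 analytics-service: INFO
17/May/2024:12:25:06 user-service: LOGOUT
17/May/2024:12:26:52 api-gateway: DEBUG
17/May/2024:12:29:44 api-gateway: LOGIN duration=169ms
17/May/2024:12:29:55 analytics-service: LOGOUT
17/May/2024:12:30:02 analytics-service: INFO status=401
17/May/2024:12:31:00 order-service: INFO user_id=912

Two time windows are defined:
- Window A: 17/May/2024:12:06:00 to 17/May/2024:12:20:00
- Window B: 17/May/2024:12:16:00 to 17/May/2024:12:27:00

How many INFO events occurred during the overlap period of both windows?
2

To find overlap events:

1. Window A: 17/May/2024:12:06:00 to 17/May/2024:12:20:00
2. Window B: 17/May/2024:12:16:00 to 17/May/2024:12:27:00
3. Overlap period: 17/May/2024:12:16:00 to 17/May/2024:12:20:00
4. Count INFO events in overlap: 2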